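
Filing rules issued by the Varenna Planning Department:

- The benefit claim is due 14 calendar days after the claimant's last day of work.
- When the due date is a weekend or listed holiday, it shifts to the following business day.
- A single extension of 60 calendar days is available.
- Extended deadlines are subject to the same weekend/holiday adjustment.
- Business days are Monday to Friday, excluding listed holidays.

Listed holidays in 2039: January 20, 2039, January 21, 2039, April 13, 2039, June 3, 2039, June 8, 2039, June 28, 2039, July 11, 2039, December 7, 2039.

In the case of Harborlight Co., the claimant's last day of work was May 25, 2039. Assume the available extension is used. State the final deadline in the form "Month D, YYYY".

August 8, 2039

Adding 14 calendar days to May 25, 2039 gives June 8, 2039.
June 8, 2039 falls on a listed holiday. Rolling to the next business day gives June 9, 2039, a Thursday.
Applying the 60-calendar-day extension: June 9, 2039 + 60 days = August 8, 2039.
August 8, 2039 (Monday) is already a business day.
The final due date is August 8, 2039.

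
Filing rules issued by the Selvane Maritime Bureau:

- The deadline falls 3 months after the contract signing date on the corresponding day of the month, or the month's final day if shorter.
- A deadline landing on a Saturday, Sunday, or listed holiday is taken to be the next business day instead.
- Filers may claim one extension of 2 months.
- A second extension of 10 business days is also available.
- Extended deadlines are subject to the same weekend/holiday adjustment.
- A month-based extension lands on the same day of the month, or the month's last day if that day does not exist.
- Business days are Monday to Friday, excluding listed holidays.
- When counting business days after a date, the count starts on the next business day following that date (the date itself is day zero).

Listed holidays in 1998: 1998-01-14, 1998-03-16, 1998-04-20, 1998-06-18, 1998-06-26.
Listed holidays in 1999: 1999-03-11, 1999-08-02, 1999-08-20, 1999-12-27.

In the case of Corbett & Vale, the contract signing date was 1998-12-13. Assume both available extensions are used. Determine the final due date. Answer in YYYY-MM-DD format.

1999-05-31

Moving 3 months forward from 1998-12-13 on the corresponding day gives 1999-03-13.
1999-03-13 falls on a Saturday. Rolling to the next business day gives 1999-03-15, a Monday.
Add 2 months to 1999-03-15: 1999-05-15.
1999-05-15 is a Saturday; the next business day is 1999-05-17 (Monday).
Counting 10 further business days from 1999-05-17 reaches 1999-05-31.
Since 1999-05-31 is a Monday and not a holiday, the date is unchanged.
So the filing is due 1999-05-31.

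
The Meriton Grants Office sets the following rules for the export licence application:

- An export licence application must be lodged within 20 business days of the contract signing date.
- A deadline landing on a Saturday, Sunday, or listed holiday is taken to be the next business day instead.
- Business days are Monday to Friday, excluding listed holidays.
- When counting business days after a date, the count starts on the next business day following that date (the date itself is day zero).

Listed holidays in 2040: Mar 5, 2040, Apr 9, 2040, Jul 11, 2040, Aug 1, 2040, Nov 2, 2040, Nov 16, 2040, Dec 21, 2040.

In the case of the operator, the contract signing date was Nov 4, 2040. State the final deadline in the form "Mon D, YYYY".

Dec 3, 2040

20 business days after Nov 4, 2040, excluding weekends and holidays, is Dec 3, 2040.
Dec 3, 2040 falls on a Monday, which is a business day, so no adjustment is needed.
Final deadline: Dec 3, 2040.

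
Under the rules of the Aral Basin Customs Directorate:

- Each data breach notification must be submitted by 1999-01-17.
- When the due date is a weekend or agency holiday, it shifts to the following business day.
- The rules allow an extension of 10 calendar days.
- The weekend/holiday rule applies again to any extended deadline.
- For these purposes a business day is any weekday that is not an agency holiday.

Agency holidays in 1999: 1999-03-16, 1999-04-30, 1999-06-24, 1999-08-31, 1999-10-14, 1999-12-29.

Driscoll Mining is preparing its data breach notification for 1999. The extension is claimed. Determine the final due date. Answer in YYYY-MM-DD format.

1999-01-28

Start from the fixed due date, 1999-01-17.
Because 1999-01-17 is a Sunday, the deadline becomes 1999-01-18 (Monday).
Add the 10 calendar-day extension to 1999-01-18: 1999-01-28.
1999-01-28 is a Thursday and not a listed holiday, so it stands.
So the filing is due 1999-01-28.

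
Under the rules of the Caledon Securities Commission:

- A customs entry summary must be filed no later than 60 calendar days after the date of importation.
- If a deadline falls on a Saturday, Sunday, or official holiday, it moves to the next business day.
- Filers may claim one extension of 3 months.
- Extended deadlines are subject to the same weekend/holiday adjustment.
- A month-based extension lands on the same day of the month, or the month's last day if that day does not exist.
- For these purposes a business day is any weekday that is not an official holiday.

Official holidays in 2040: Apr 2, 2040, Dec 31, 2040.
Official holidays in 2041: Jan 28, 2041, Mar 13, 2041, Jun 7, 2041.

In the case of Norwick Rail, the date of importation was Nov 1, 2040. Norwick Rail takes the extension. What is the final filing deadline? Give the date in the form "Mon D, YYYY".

60 calendar days after Nov 1, 2040 is Dec 31, 2040.
Because Dec 31, 2040 is a listed holiday, the deadline becomes Jan 1, 2041 (Tuesday).
Add 3 months to Jan 1, 2041: Apr 1, 2041.
Since Apr 1, 2041 is a Monday and not a holiday, the date is unchanged.
The final due date is Apr 1, 2041.

Apr 1, 2041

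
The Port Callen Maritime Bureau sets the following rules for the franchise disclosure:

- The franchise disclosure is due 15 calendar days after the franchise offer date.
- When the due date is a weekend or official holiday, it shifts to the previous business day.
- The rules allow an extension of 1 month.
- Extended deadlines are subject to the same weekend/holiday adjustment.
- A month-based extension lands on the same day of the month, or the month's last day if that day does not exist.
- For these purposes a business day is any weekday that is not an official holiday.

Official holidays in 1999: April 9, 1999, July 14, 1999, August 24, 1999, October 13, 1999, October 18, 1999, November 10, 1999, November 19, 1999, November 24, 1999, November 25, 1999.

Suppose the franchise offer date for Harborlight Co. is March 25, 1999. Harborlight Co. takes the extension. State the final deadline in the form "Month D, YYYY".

May 7, 1999

15 calendar days after March 25, 1999 is April 9, 1999.
Because April 9, 1999 is a listed holiday, the deadline becomes April 8, 1999 (Thursday).
The 1 month extension carries April 8, 1999 to May 8, 1999.
May 8, 1999 is a Saturday, so it moves to the preceding business day, May 7, 1999 (Friday).
Final deadline: May 7, 1999.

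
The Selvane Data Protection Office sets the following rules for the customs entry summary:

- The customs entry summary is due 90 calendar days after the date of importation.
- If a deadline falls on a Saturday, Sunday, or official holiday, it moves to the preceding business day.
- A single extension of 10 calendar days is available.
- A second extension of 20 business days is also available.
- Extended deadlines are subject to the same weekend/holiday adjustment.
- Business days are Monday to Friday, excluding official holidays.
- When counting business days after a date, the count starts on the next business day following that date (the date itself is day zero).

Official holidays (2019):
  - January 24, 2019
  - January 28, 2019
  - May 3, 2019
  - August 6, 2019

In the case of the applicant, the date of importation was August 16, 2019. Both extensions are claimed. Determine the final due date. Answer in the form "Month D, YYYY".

From August 16, 2019, 90 calendar days later is November 14, 2019.
November 14, 2019 falls on a Thursday, which is a business day, so no adjustment is needed.
With the 10-day extension, November 14, 2019 becomes November 24, 2019.
November 24, 2019 is a Sunday, so it moves to the preceding business day, November 22, 2019 (Friday).
Counting 20 further business days from November 22, 2019 reaches December 20, 2019.
December 20, 2019 is a Friday and not a listed holiday, so it stands.
The final due date is December 20, 2019.

December 20, 2019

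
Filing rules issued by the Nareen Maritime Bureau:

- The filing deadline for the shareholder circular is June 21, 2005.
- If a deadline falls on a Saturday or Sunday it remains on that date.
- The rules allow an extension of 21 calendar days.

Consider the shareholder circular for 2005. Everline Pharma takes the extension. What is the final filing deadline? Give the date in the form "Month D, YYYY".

Start from the fixed due date, June 21, 2005.
June 21, 2005 falls on a Tuesday. The rules make no weekend/holiday allowance, so it remains June 21, 2005.
Add the 21 calendar-day extension to June 21, 2005: July 12, 2005.
No adjustment is made for weekends or holidays, so July 12, 2005 stands.
So the filing is due July 12, 2005.

July 12, 2005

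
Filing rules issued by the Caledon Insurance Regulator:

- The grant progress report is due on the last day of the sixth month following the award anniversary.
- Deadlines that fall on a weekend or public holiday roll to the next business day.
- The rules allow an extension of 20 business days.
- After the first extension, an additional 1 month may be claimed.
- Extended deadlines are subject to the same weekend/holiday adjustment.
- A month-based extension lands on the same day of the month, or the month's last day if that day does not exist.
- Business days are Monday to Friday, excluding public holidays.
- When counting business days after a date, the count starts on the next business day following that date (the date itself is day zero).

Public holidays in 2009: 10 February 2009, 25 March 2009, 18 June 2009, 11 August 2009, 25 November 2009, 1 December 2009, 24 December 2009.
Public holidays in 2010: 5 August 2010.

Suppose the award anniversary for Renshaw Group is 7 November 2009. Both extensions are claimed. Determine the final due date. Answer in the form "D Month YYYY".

28 July 2010

The sixth month after 7 November 2009 is May 2010, whose last day is 31 May 2010.
31 May 2010 falls on a Monday, which is a business day, so no adjustment is needed.
Applying the 20-business-day extension: 20 business days after 31 May 2010 is 28 June 2010.
28 June 2010 falls on a Monday, which is a business day, so no adjustment is needed.
Applying the 1 month extension: 1 month after 28 June 2010 is 28 July 2010.
28 July 2010 (Wednesday) is already a business day.
The final due date is 28 July 2010.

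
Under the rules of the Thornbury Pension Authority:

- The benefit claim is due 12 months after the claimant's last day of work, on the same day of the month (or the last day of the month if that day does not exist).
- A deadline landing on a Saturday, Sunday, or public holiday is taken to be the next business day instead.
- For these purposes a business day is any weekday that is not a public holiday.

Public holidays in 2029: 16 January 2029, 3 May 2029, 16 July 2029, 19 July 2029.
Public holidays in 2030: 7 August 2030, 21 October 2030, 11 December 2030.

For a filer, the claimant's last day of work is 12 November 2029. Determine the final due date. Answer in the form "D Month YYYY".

12 November 2030

12 months from 12 November 2029 is 12 November 2030.
12 November 2030 is a Tuesday and not a listed holiday, so it stands.
Final deadline: 12 November 2030.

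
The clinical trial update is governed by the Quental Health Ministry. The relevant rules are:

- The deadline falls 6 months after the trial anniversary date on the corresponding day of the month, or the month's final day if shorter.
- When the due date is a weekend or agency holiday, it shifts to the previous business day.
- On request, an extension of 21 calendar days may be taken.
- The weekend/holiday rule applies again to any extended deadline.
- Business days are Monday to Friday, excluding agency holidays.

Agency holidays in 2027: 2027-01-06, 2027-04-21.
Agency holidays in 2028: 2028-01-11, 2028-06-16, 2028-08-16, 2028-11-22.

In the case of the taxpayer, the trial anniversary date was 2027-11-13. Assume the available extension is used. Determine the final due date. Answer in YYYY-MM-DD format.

2028-06-02

6 months from 2027-11-13 is 2028-05-13.
2028-05-13 is a Saturday; the preceding business day is 2028-05-12 (Friday).
Add the 21 calendar-day extension to 2028-05-12: 2028-06-02.
2028-06-02 (Friday) is already a business day.
Deadline: 2028-06-02.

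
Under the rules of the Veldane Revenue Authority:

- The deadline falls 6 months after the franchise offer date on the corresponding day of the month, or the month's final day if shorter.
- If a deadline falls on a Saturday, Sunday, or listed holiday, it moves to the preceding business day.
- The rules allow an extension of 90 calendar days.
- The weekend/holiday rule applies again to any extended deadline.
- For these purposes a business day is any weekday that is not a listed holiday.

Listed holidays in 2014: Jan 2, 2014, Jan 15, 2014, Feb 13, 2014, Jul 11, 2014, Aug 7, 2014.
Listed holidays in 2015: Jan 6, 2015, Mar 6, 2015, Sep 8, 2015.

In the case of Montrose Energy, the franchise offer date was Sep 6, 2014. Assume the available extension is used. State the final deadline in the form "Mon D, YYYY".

6 months after Sep 6, 2014, on the same day of the month, is Mar 6, 2015.
Because Mar 6, 2015 is a listed holiday, the deadline becomes Mar 5, 2015 (Thursday).
Applying the 90-calendar-day extension: Mar 5, 2015 + 90 days = Jun 3, 2015.
Jun 3, 2015 is a Wednesday and not a listed holiday, so it stands.
Final deadline: Jun 3, 2015.

Jun 3, 2015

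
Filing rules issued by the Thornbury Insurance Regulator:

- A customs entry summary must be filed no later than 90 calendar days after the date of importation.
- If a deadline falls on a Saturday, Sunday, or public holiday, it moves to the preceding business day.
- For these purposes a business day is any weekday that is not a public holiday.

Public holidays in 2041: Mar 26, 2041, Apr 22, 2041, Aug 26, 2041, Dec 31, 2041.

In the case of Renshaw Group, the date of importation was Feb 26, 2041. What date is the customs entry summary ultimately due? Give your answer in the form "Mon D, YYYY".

Adding 90 calendar days to Feb 26, 2041 gives May 27, 2041.
Since May 27, 2041 is a Monday and not a holiday, the date is unchanged.
Deadline: May 27, 2041.

May 27, 2041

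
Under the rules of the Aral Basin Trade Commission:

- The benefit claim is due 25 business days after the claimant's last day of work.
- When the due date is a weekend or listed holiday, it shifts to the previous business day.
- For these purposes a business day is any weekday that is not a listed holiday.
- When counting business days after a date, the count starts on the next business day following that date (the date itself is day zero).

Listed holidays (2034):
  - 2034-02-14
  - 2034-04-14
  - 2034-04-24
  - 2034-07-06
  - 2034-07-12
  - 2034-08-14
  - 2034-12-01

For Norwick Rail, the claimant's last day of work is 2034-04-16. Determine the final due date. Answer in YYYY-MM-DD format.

2034-05-22

25 business days after 2034-04-16, excluding weekends and holidays, is 2034-05-22.
2034-05-22 (Monday) is already a business day.
Deadline: 2034-05-22.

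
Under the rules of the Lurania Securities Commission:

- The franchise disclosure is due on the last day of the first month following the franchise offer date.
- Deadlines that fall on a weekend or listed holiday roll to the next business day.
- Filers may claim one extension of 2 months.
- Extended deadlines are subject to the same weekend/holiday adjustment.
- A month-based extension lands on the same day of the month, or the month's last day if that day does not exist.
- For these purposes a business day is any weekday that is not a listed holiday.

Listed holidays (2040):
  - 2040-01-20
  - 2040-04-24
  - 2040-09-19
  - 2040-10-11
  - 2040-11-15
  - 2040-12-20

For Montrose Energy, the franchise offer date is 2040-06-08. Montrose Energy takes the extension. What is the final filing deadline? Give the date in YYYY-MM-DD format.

2040-10-01

1 month after 2040-06-08 falls in July 2040; the last day of that month is 2040-07-31.
2040-07-31 (Tuesday) is already a business day.
Add 2 months to 2040-07-31: 2040-09-30 (day 31 does not exist in September, so the month's last day is used).
2040-09-30 is a Sunday, so it moves to the next business day, 2040-10-01 (Monday).
Final deadline: 2040-10-01.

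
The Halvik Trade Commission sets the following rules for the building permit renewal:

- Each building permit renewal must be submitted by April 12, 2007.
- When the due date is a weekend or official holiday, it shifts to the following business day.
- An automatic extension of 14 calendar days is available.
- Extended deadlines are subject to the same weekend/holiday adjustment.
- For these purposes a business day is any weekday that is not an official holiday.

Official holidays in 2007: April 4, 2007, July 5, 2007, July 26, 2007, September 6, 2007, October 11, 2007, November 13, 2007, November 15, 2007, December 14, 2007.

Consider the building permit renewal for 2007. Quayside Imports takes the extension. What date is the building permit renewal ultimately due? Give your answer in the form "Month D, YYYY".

April 26, 2007

The statutory due date is April 12, 2007.
April 12, 2007 is a Thursday and not a listed holiday, so it stands.
Add the 14 calendar-day extension to April 12, 2007: April 26, 2007.
Since April 26, 2007 is a Thursday and not a holiday, the date is unchanged.
The final due date is April 26, 2007.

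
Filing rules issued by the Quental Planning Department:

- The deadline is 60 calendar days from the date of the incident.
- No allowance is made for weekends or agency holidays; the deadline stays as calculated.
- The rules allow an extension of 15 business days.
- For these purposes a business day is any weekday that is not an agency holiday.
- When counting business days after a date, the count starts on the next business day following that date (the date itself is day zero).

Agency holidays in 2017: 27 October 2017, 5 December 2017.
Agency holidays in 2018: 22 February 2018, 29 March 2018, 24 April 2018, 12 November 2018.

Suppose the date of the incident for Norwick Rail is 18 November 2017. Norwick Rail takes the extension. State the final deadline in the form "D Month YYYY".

7 February 2018

Trigger date 18 November 2017 + 60 calendar days = 17 January 2018.
17 January 2018 is a Wednesday; no weekend or holiday adjustment applies.
The 15-business-day extension runs from 17 January 2018 to 7 February 2018.
No adjustment is made for weekends or holidays, so 7 February 2018 stands.
Final deadline: 7 February 2018.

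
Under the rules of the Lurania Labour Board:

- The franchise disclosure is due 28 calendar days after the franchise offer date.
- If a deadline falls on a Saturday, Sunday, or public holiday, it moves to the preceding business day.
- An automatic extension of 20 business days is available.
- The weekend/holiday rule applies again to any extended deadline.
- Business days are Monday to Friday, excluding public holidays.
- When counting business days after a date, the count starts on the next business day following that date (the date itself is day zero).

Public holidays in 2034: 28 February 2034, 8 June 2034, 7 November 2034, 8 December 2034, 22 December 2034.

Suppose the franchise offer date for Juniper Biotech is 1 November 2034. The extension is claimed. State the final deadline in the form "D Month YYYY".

From 1 November 2034, 28 calendar days later is 29 November 2034.
Since 29 November 2034 is a Wednesday and not a holiday, the date is unchanged.
The 20-business-day extension runs from 29 November 2034 to 29 December 2034.
29 December 2034 (Friday) is already a business day.
Final deadline: 29 December 2034.

29 December 2034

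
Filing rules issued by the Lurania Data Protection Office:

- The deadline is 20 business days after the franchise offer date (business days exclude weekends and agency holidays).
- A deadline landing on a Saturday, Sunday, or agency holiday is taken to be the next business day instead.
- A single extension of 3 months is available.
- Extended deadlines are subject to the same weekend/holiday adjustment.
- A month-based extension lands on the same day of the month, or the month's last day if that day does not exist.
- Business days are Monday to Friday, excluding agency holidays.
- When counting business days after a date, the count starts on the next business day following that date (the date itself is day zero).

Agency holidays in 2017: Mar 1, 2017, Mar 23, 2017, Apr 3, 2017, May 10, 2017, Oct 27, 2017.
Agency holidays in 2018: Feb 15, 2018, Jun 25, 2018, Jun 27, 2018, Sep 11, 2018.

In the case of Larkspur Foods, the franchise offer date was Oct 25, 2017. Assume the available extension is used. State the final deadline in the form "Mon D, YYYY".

Feb 23, 2018

20 business days after Oct 25, 2017, excluding weekends and holidays, is Nov 23, 2017.
Nov 23, 2017 (Thursday) is already a business day.
The 3 months extension carries Nov 23, 2017 to Feb 23, 2018.
Feb 23, 2018 falls on a Friday, which is a business day, so no adjustment is needed.
So the filing is due Feb 23, 2018.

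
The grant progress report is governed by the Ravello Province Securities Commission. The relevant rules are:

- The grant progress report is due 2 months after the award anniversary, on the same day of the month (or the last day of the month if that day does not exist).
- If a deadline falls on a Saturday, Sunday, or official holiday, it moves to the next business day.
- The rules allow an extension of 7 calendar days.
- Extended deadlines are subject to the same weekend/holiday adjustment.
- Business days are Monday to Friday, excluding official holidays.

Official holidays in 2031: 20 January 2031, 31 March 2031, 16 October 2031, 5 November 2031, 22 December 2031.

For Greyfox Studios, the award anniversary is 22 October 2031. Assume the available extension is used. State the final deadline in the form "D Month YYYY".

30 December 2031

2 months from 22 October 2031 is 22 December 2031.
22 December 2031 falls on a listed holiday. Rolling to the next business day gives 23 December 2031, a Tuesday.
Applying the 7-calendar-day extension: 23 December 2031 + 7 days = 30 December 2031.
30 December 2031 is a Tuesday and not a listed holiday, so it stands.
So the filing is due 30 December 2031.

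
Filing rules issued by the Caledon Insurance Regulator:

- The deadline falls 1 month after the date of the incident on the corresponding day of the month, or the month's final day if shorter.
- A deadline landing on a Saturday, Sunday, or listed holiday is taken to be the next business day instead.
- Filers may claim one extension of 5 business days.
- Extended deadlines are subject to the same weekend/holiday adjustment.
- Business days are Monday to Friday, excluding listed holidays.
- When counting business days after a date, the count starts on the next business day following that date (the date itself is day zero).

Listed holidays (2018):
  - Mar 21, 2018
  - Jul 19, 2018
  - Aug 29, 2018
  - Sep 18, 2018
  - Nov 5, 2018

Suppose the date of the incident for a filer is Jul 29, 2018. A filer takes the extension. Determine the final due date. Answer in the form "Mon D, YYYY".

Sep 6, 2018

1 month after Jul 29, 2018, on the same day of the month, is Aug 29, 2018.
Because Aug 29, 2018 is a listed holiday, the deadline becomes Aug 30, 2018 (Thursday).
Counting 5 further business days from Aug 30, 2018 reaches Sep 6, 2018.
Sep 6, 2018 (Thursday) is already a business day.
So the filing is due Sep 6, 2018.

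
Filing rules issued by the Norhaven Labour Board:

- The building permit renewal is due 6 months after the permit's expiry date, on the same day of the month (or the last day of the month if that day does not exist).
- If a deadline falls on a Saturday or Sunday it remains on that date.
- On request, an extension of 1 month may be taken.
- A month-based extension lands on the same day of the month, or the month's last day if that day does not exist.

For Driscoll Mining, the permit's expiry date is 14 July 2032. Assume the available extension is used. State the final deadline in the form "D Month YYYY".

14 February 2033

Moving 6 months forward from 14 July 2032 on the corresponding day gives 14 January 2033.
No adjustment is made for weekends or holidays, so 14 January 2033 stands.
Applying the 1 month extension: 1 month after 14 January 2033 is 14 February 2033.
No adjustment is made for weekends or holidays, so 14 February 2033 stands.
Final deadline: 14 February 2033.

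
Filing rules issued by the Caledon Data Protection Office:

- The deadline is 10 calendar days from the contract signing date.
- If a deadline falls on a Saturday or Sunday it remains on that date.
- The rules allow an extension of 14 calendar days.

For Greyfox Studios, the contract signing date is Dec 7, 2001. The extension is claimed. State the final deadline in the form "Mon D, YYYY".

Dec 31, 2001

Trigger date Dec 7, 2001 + 10 calendar days = Dec 17, 2001.
Dec 17, 2001 is a Monday; no weekend or holiday adjustment applies.
Add the 14 calendar-day extension to Dec 17, 2001: Dec 31, 2001.
No adjustment is made for weekends or holidays, so Dec 31, 2001 stands.
The final due date is Dec 31, 2001.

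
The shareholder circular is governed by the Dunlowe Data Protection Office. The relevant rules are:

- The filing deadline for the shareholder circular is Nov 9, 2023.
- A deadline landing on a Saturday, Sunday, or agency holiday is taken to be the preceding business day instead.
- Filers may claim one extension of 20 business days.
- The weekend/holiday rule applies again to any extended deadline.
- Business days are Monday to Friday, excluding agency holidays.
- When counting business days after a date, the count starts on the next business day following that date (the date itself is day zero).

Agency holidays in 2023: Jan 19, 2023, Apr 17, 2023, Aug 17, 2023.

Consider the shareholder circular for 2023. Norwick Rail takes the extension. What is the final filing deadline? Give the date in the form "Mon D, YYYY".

The stated deadline is Nov 9, 2023.
Nov 9, 2023 (Thursday) is already a business day.
Applying the 20-business-day extension: 20 business days after Nov 9, 2023 is Dec 7, 2023.
Dec 7, 2023 falls on a Thursday, which is a business day, so no adjustment is needed.
So the filing is due Dec 7, 2023.

Dec 7, 2023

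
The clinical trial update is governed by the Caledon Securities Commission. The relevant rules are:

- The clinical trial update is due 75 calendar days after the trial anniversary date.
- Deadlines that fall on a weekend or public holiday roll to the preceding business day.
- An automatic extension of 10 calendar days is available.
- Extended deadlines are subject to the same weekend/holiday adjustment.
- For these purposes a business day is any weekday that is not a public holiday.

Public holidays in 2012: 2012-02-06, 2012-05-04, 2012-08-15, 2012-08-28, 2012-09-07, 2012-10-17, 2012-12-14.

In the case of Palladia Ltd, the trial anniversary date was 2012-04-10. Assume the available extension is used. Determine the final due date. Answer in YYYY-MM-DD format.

2012-07-02

From 2012-04-10, 75 calendar days later is 2012-06-24.
Because 2012-06-24 is a Sunday, the deadline becomes 2012-06-22 (Friday).
Add the 10 calendar-day extension to 2012-06-22: 2012-07-02.
2012-07-02 is a Monday and not a listed holiday, so it stands.
Final deadline: 2012-07-02.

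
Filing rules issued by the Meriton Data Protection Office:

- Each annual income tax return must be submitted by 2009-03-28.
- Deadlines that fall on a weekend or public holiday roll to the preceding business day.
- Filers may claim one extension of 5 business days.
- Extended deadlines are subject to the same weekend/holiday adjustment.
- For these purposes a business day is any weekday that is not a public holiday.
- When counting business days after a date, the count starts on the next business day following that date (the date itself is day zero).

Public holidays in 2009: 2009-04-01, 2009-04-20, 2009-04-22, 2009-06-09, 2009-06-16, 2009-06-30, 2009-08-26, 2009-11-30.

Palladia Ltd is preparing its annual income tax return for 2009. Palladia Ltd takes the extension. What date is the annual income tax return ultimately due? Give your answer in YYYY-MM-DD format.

2009-04-06

The statutory due date is 2009-03-28.
Because 2009-03-28 is a Saturday, the deadline becomes 2009-03-27 (Friday).
Applying the 5-business-day extension: 5 business days after 2009-03-27 is 2009-04-06.
2009-04-06 (Monday) is already a business day.
So the filing is due 2009-04-06.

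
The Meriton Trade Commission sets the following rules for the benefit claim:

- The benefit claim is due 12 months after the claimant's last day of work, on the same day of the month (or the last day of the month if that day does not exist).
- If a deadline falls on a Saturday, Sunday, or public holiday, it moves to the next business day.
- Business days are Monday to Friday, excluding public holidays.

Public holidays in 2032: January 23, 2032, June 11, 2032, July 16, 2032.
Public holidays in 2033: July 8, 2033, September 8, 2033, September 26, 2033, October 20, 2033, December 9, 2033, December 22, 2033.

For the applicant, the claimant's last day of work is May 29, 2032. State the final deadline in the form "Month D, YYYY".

Moving 12 months forward from May 29, 2032 on the corresponding day gives May 29, 2033.
May 29, 2033 is a Sunday; the next business day is May 30, 2033 (Monday).
Deadline: May 30, 2033.

May 30, 2033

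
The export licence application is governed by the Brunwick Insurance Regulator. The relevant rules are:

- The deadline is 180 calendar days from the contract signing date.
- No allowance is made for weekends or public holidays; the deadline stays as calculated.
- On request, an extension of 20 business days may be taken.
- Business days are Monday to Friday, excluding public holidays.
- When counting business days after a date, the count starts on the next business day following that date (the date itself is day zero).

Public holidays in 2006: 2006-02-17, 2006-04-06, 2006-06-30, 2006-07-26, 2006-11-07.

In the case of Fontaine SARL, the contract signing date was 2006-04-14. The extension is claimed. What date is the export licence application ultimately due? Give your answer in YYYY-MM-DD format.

Adding 180 calendar days to 2006-04-14 gives 2006-10-11.
2006-10-11 is a Wednesday; no weekend or holiday adjustment applies.
Counting 20 further business days from 2006-10-11 reaches 2006-11-09.
2006-11-09 falls on a Thursday. The rules make no weekend/holiday allowance, so it remains 2006-11-09.
The final due date is 2006-11-09.

2006-11-09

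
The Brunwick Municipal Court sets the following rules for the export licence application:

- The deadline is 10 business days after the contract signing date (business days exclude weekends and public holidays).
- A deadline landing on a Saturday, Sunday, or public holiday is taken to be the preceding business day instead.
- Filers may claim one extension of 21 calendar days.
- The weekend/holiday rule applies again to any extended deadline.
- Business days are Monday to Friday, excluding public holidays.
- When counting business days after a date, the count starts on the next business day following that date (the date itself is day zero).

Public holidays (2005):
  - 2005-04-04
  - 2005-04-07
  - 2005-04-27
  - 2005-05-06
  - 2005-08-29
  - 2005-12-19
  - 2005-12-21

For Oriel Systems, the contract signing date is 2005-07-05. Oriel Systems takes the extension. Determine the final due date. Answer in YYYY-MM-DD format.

2005-08-09

10 business days after 2005-07-05, excluding weekends and holidays, is 2005-07-19.
2005-07-19 falls on a Tuesday, which is a business day, so no adjustment is needed.
With the 21-day extension, 2005-07-19 becomes 2005-08-09.
2005-08-09 (Tuesday) is already a business day.
Final deadline: 2005-08-09.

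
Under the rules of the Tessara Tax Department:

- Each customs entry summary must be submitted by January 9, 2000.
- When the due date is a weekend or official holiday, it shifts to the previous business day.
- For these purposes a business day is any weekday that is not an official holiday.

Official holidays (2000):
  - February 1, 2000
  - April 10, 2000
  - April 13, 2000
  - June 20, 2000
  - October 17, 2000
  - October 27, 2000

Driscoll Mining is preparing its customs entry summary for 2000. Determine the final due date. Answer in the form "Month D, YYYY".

The stated deadline is January 9, 2000.
January 9, 2000 is a Sunday; the preceding business day is January 7, 2000 (Friday).
Deadline: January 7, 2000.

January 7, 2000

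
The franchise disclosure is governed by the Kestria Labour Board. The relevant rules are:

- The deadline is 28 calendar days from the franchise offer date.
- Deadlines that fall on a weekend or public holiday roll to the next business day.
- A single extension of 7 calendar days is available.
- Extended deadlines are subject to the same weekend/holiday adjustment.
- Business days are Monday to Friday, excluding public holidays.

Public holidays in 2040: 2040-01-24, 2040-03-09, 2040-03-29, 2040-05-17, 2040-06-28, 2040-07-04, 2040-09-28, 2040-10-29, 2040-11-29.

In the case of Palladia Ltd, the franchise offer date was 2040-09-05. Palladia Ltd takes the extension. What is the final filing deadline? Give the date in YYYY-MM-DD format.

2040-10-10

Adding 28 calendar days to 2040-09-05 gives 2040-10-03.
Since 2040-10-03 is a Wednesday and not a holiday, the date is unchanged.
The 7-calendar-day extension moves the deadline from 2040-10-03 to 2040-10-10.
2040-10-10 is a Wednesday and not a listed holiday, so it stands.
So the filing is due 2040-10-10.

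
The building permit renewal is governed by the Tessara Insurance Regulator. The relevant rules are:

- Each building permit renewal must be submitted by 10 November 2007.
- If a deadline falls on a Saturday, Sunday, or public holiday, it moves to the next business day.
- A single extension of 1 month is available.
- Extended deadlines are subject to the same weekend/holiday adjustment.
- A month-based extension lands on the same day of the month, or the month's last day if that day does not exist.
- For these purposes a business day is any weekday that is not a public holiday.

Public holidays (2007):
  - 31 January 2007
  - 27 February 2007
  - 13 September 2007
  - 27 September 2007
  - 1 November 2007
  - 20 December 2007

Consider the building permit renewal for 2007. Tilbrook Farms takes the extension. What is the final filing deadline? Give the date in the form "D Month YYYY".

Start from the fixed due date, 10 November 2007.
10 November 2007 is a Saturday; the next business day is 12 November 2007 (Monday).
Add 1 month to 12 November 2007: 12 December 2007.
12 December 2007 is a Wednesday and not a listed holiday, so it stands.
Deadline: 12 December 2007.

12 December 2007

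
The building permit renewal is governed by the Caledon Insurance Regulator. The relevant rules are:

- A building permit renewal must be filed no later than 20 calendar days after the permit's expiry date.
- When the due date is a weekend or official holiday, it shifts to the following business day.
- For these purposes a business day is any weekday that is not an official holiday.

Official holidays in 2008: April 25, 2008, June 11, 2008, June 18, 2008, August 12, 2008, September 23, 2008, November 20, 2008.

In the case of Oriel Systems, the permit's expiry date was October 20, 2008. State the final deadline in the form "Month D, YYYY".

November 10, 2008

Trigger date October 20, 2008 + 20 calendar days = November 9, 2008.
November 9, 2008 falls on a Sunday. Rolling to the next business day gives November 10, 2008, a Monday.
The final due date is November 10, 2008.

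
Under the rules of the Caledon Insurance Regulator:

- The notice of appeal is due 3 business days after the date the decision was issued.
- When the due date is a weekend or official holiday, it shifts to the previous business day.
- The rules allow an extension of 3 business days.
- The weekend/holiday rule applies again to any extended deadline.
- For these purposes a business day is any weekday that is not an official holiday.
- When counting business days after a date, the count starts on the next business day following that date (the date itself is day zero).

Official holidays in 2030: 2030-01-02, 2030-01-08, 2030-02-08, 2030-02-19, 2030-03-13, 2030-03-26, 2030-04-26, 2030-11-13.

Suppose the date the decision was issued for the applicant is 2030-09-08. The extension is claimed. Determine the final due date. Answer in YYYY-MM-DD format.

2030-09-16

Starting the day after 2030-09-08 and counting 3 business days lands on 2030-09-11.
2030-09-11 is a Wednesday and not a listed holiday, so it stands.
The 3-business-day extension runs from 2030-09-11 to 2030-09-16.
Since 2030-09-16 is a Monday and not a holiday, the date is unchanged.
The final due date is 2030-09-16.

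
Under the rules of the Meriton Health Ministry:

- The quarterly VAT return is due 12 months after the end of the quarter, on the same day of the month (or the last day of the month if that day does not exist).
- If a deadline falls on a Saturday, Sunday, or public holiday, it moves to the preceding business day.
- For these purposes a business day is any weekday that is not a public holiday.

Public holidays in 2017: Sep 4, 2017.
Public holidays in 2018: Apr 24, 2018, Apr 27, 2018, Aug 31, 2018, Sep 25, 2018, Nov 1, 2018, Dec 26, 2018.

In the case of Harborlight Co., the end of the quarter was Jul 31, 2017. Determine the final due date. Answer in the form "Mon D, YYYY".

Jul 31, 2018

12 months after Jul 31, 2017, on the same day of the month, is Jul 31, 2018.
Jul 31, 2018 is a Tuesday and not a listed holiday, so it stands.
Final deadline: Jul 31, 2018.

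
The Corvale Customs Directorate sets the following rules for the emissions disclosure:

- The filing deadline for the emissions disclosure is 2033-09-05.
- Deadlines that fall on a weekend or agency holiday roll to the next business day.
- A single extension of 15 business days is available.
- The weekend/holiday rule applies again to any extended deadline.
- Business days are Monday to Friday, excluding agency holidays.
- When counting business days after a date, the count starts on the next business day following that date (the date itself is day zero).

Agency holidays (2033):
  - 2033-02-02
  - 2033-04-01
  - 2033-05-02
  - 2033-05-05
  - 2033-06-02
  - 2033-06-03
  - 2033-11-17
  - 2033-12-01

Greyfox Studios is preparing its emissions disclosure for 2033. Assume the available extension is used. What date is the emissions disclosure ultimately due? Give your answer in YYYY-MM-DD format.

2033-09-26

Start from the fixed due date, 2033-09-05.
2033-09-05 (Monday) is already a business day.
The 15-business-day extension runs from 2033-09-05 to 2033-09-26.
2033-09-26 (Monday) is already a business day.
Deadline: 2033-09-26.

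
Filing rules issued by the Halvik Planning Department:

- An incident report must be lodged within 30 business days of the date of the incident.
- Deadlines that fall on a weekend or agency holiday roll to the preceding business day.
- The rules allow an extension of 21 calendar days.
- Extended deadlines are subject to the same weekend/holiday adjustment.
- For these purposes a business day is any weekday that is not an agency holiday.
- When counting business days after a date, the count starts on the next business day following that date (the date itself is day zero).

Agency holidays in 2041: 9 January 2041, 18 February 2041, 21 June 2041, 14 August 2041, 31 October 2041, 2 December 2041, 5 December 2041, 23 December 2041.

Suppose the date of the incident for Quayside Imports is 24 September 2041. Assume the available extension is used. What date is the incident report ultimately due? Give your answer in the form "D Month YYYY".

27 November 2041

Counting 30 business days after 24 September 2041 (skipping weekends and listed holidays) reaches 6 November 2041.
Since 6 November 2041 is a Wednesday and not a holiday, the date is unchanged.
Add the 21 calendar-day extension to 6 November 2041: 27 November 2041.
27 November 2041 is a Wednesday and not a listed holiday, so it stands.
Deadline: 27 November 2041.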